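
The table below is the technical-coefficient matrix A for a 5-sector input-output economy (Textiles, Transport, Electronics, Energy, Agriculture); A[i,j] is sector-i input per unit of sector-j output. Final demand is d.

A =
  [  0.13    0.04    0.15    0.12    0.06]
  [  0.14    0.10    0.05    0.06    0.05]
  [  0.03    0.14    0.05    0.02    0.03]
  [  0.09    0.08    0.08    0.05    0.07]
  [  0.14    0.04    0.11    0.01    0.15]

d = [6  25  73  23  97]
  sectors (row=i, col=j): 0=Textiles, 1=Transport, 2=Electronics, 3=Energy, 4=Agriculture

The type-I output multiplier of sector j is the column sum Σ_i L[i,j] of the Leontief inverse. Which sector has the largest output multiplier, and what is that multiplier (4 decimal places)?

Textiles (1.8830)

Form M = I − A:
  [  0.87   -0.04   -0.15   -0.12   -0.06]
  [ -0.14    0.90   -0.05   -0.06   -0.05]
  [ -0.03   -0.14    0.95   -0.02   -0.03]
  [ -0.09   -0.08   -0.08    0.95   -0.07]
  [ -0.14   -0.04   -0.11   -0.01    0.85]
Leontief inverse L = M⁻¹:
  [  1.2099    0.1083    0.2238    0.1656    0.1133]
  [  0.2154    1.1519    0.1144    0.1034    0.0955]
  [  0.0802    0.1790    1.0852    0.0449    0.0582]
  [  0.1558    0.1295    0.1358    1.0845    0.1127]
  [  0.2216    0.0967    0.1843    0.0507    1.2085]
Total output x = L · d:
  x_0 = 1.2099·6 + 0.1083·25 + 0.2238·73 + 0.1656·23 + 0.1133·97 = 41.1065
  x_1 = 0.2154·6 + 1.1519·25 + 0.1144·73 + 0.1034·23 + 0.0955·97 = 50.0833
  x_2 = 0.0802·6 + 0.1790·25 + 1.0852·73 + 0.0449·23 + 0.0582·97 = 90.8546
  x_3 = 0.1558·6 + 0.1295·25 + 0.1358·73 + 1.0845·23 + 0.1127·97 = 49.9642
  x_4 = 0.2216·6 + 0.0967·25 + 0.1843·73 + 0.0507·23 + 1.2085·97 = 135.5905
Output multipliers (column sums of L):
  Textiles: 1.8830
  Transport: 1.6654
  Electronics: 1.7435
  Energy: 1.4491
  Agriculture: 1.5882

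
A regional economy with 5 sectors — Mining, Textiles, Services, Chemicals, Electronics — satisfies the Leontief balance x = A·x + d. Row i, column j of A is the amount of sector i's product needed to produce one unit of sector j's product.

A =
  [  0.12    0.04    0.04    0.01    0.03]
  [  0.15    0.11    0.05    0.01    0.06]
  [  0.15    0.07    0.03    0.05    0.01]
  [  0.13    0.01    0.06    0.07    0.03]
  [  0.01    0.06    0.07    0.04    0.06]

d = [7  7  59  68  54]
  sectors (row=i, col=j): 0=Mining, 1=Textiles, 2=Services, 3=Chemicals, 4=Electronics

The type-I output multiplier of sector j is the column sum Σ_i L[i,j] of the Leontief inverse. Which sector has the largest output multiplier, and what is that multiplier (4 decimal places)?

Form M = I − A:
  [  0.88   -0.04   -0.04   -0.01   -0.03]
  [ -0.15    0.89   -0.05   -0.01   -0.06]
  [ -0.15   -0.07    0.97   -0.05   -0.01]
  [ -0.13   -0.01   -0.06    0.93   -0.03]
  [ -0.01   -0.06   -0.07   -0.04    0.94]
Leontief inverse L = M⁻¹:
  [  1.1590    0.0594    0.0550    0.0179    0.0419]
  [  0.2121    1.1448    0.0750    0.0221    0.0813]
  [  0.2043    0.0942    1.0498    0.0608    0.0256]
  [  0.1790    0.0293    0.0790    1.0836    0.0430]
  [  0.0487    0.0820    0.0869    0.0522    1.0732]
Total output x = L · d:
  x_0 = 1.1590·7 + 0.0594·7 + 0.0550·59 + 0.0179·68 + 0.0419·54 = 15.2525
  x_1 = 0.2121·7 + 1.1448·7 + 0.0750·59 + 0.0221·68 + 0.0813·54 = 19.8193
  x_2 = 0.2043·7 + 0.0942·7 + 1.0498·59 + 0.0608·68 + 0.0256·54 = 69.5435
  x_3 = 0.1790·7 + 0.0293·7 + 0.0790·59 + 1.0836·68 + 0.0430·54 = 82.1291
  x_4 = 0.0487·7 + 0.0820·7 + 0.0869·59 + 0.0522·68 + 1.0732·54 = 67.5478
Output multipliers (column sums of L):
  Mining: 1.8031
  Textiles: 1.4097
  Services: 1.3457
  Chemicals: 1.2366
  Electronics: 1.2651

Mining (1.8031)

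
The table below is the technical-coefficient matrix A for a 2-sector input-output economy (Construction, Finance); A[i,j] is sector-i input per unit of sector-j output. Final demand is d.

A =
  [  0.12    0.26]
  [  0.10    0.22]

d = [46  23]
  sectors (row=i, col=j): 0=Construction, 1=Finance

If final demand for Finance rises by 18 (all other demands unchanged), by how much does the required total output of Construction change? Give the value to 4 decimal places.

7.0866

Form M = I − A:
  [  0.88   -0.26]
  [ -0.10    0.78]
Leontief inverse L = M⁻¹:
  [  1.1811    0.3937]
  [  0.1514    1.3325]
Total output x = L · d:
  x_0 = 1.1811·46 + 0.3937·23 = 63.3858
  x_1 = 0.1514·46 + 1.3325·23 = 37.6136
Δx_0 = L[0,1] · Δd_1 = 0.3937 · 18 = 7.0866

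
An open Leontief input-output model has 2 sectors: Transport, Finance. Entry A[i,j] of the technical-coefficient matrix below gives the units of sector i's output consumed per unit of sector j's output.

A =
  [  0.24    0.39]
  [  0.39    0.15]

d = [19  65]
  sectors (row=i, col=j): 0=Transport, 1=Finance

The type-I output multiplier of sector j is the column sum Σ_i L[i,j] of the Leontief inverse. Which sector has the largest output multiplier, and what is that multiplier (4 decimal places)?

Transport (2.5106)

Form M = I − A:
  [  0.76   -0.39]
  [ -0.39    0.85]
Leontief inverse L = M⁻¹:
  [  1.7210    0.7896]
  [  0.7896    1.5388]
Total output x = L · d:
  x_0 = 1.7210·19 + 0.7896·65 = 84.0251
  x_1 = 0.7896·19 + 1.5388·65 = 115.0233
Output multipliers (column sums of L):
  Transport: 2.5106
  Finance: 2.3284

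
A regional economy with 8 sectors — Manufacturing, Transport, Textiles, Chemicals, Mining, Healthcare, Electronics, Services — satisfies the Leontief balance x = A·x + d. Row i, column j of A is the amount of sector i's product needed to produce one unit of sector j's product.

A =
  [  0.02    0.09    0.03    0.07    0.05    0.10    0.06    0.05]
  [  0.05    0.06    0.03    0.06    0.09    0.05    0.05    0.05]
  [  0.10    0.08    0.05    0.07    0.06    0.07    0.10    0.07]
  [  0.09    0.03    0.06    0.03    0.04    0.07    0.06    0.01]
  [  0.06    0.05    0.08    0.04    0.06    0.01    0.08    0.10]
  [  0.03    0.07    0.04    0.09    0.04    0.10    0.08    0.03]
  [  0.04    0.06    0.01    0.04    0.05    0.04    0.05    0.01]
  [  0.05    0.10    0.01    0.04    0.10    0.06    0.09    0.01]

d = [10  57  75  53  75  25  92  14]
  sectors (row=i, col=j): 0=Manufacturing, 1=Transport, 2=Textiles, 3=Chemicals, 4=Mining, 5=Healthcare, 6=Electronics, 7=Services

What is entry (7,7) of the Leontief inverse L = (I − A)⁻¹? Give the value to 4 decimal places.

Form M = I − A:
  [  0.98   -0.09   -0.03   -0.07   -0.05   -0.10   -0.06   -0.05]
  [ -0.05    0.94   -0.03   -0.06   -0.09   -0.05   -0.05   -0.05]
  [ -0.10   -0.08    0.95   -0.07   -0.06   -0.07   -0.10   -0.07]
  [ -0.09   -0.03   -0.06    0.97   -0.04   -0.07   -0.06   -0.01]
  [ -0.06   -0.05   -0.08   -0.04    0.94   -0.01   -0.08   -0.10]
  [ -0.03   -0.07   -0.04   -0.09   -0.04    0.90   -0.08   -0.03]
  [ -0.04   -0.06   -0.01   -0.04   -0.05   -0.04    0.95   -0.01]
  [ -0.05   -0.10   -0.01   -0.04   -0.10   -0.06   -0.09    0.99]
Leontief inverse L = M⁻¹:
  [  1.0647    0.1440    0.0626    0.1168    0.1009    0.1521    0.1179    0.0826]
  [  0.0925    1.1115    0.0622    0.1024    0.1383    0.0966    0.1051    0.0842]
  [  0.1554    0.1516    1.0898    0.1289    0.1248    0.1371    0.1733    0.1124]
  [  0.1263    0.0780    0.0874    1.0715    0.0804    0.1169    0.1094    0.0401]
  [  0.1078    0.1099    0.1117    0.0858    1.1154    0.0612    0.1417    0.1357]
  [  0.0761    0.1240    0.0732    0.1375    0.0895    1.1541    0.1383    0.0621]
  [  0.0675    0.0937    0.0311    0.0690    0.0817    0.0718    1.0855    0.0324]
  [  0.0914    0.1514    0.0425    0.0841    0.1491    0.1062    0.1441    1.0460]
Total output x = L · d:
  x_0 = 1.0647·10 + 0.1440·57 + 0.0626·75 + 0.1168·53 + 0.1009·75 + 0.1521·25 + 0.1179·92 + 0.0826·14 = 53.1181
  x_1 = 0.0925·10 + 1.1115·57 + 0.0622·75 + 0.1024·53 + 0.1383·75 + 0.0966·25 + 0.1051·92 + 0.0842·14 = 98.0096
  x_2 = 0.1554·10 + 0.1516·57 + 1.0898·75 + 0.1289·53 + 0.1248·75 + 0.1371·25 + 0.1733·92 + 0.1124·14 = 129.0683
  x_3 = 0.1263·10 + 0.0780·57 + 0.0874·75 + 1.0715·53 + 0.0804·75 + 0.1169·25 + 0.1094·92 + 0.0401·14 = 88.6284
  x_4 = 0.1078·10 + 0.1099·57 + 0.1117·75 + 0.0858·53 + 1.1154·75 + 0.0612·25 + 0.1417·92 + 0.1357·14 = 120.3928
  x_5 = 0.0761·10 + 0.1240·57 + 0.0732·75 + 0.1375·53 + 0.0895·75 + 1.1541·25 + 0.1383·92 + 0.0621·14 = 69.7749
  x_6 = 0.0675·10 + 0.0937·57 + 0.0311·75 + 0.0690·53 + 0.0817·75 + 0.0718·25 + 1.0855·92 + 0.0324·14 = 120.2537
  x_7 = 0.0914·10 + 0.1514·57 + 0.0425·75 + 0.0841·53 + 0.1491·75 + 0.1062·25 + 0.1441·92 + 1.0460·14 = 58.9306

L[7,7] = 1.0460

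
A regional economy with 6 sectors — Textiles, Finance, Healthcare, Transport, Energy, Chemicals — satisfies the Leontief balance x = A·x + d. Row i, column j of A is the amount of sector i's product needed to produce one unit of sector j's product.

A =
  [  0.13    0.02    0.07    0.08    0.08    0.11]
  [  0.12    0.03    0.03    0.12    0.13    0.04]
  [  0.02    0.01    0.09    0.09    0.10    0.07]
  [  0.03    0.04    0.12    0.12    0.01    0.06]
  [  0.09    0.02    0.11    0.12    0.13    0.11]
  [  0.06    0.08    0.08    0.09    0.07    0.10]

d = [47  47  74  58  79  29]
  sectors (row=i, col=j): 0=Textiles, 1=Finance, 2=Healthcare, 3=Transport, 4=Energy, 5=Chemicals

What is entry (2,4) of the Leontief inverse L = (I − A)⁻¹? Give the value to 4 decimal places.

Form M = I − A:
  [  0.87   -0.02   -0.07   -0.08   -0.08   -0.11]
  [ -0.12    0.97   -0.03   -0.12   -0.13   -0.04]
  [ -0.02   -0.01    0.91   -0.09   -0.10   -0.07]
  [ -0.03   -0.04   -0.12    0.88   -0.01   -0.06]
  [ -0.09   -0.02   -0.11   -0.12    0.87   -0.11]
  [ -0.06   -0.08   -0.08   -0.09   -0.07    0.90]
Leontief inverse L = M⁻¹:
  [  1.1949    0.0521    0.1514    0.1714    0.1523    0.1902]
  [  0.1846    1.0584    0.1114    0.2117    0.1998    0.1168]
  [  0.0619    0.0338    1.1564    0.1629    0.1559    0.1289]
  [  0.0676    0.0627    0.1810    1.1890    0.0590    0.1116]
  [  0.1603    0.0567    0.2093    0.2302    1.2156    0.2023]
  [  0.1208    0.1112    0.1572    0.1815    0.1422    1.1725]
Total output x = L · d:
  x_0 = 1.1949·47 + 0.0521·47 + 0.1514·74 + 0.1714·58 + 0.1523·79 + 0.1902·29 = 97.3008
  x_1 = 0.1846·47 + 1.0584·47 + 0.1114·74 + 0.2117·58 + 0.1998·79 + 0.1168·29 = 98.1066
  x_2 = 0.0619·47 + 0.0338·47 + 1.1564·74 + 0.1629·58 + 0.1559·79 + 0.1289·29 = 115.5786
  x_3 = 0.0676·47 + 0.0627·47 + 0.1810·74 + 1.1890·58 + 0.0590·79 + 0.1116·29 = 96.3867
  x_4 = 0.1603·47 + 0.0567·47 + 0.2093·74 + 0.2302·58 + 1.2156·79 + 0.2023·29 = 140.9340
  x_5 = 0.1208·47 + 0.1112·47 + 0.1572·74 + 0.1815·58 + 0.1422·79 + 1.1725·29 = 78.3034

L[2,4] = 0.1559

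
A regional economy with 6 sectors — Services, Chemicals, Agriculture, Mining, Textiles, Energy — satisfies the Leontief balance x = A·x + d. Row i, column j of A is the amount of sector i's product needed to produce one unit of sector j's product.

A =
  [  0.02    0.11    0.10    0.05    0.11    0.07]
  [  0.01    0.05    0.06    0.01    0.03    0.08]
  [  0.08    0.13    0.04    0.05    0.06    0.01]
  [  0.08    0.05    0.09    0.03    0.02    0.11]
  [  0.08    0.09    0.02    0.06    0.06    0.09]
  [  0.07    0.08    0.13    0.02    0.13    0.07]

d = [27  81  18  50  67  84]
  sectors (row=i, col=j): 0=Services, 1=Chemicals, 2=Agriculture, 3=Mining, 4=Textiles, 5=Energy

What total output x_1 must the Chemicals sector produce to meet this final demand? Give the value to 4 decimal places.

Form M = I − A:
  [  0.98   -0.11   -0.10   -0.05   -0.11   -0.07]
  [ -0.01    0.95   -0.06   -0.01   -0.03   -0.08]
  [ -0.08   -0.13    0.96   -0.05   -0.06   -0.01]
  [ -0.08   -0.05   -0.09    0.97   -0.02   -0.11]
  [ -0.08   -0.09   -0.02   -0.06    0.94   -0.09]
  [ -0.07   -0.08   -0.13   -0.02   -0.13    0.93]
Leontief inverse L = M⁻¹:
  [  1.0620    0.1723    0.1482    0.0764    0.1575    0.1206]
  [  0.0325    1.0842    0.0888    0.0233    0.0591    0.1051]
  [  0.1072    0.1773    1.0796    0.0700    0.0959    0.0525]
  [  0.1147    0.1069    0.1391    1.0525    0.0689    0.1505]
  [  0.1142    0.1438    0.0704    0.0823    1.1072    0.1386]
  [  0.1162    0.1534    0.1825    0.0517    0.1866    1.1233]
Total output x = L · d:
  x_0 = 1.0620·27 + 0.1723·81 + 0.1482·18 + 0.0764·50 + 0.1575·67 + 0.1206·84 = 69.8083
  x_1 = 0.0325·27 + 1.0842·81 + 0.0888·18 + 0.0233·50 + 0.0591·67 + 0.1051·84 = 104.2558
  x_2 = 0.1072·27 + 0.1773·81 + 1.0796·18 + 0.0700·50 + 0.0959·67 + 0.0525·84 = 51.0256
  x_3 = 0.1147·27 + 0.1069·81 + 0.1391·18 + 1.0525·50 + 0.0689·67 + 0.1505·84 = 84.1455
  x_4 = 0.1142·27 + 0.1438·81 + 0.0704·18 + 0.0823·50 + 1.1072·67 + 0.1386·84 = 105.9400
  x_5 = 0.1162·27 + 0.1534·81 + 0.1825·18 + 0.0517·50 + 0.1866·67 + 1.1233·84 = 128.2962

104.2558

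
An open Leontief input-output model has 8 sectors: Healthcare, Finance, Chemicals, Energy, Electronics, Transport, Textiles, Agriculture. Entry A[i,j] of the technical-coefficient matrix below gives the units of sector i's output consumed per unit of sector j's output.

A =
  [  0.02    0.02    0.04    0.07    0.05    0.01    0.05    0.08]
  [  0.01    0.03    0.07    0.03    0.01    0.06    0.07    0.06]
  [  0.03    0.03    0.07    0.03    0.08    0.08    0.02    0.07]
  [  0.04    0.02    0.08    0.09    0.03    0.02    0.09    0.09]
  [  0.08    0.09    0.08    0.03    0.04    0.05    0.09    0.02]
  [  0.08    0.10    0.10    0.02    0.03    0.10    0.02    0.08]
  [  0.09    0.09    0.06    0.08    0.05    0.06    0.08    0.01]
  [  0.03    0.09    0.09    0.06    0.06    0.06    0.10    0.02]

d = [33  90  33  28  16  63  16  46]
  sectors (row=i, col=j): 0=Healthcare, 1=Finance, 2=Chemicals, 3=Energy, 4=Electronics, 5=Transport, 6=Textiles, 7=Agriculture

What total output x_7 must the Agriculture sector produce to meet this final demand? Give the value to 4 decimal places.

Form M = I − A:
  [  0.98   -0.02   -0.04   -0.07   -0.05   -0.01   -0.05   -0.08]
  [ -0.01    0.97   -0.07   -0.03   -0.01   -0.06   -0.07   -0.06]
  [ -0.03   -0.03    0.93   -0.03   -0.08   -0.08   -0.02   -0.07]
  [ -0.04   -0.02   -0.08    0.91   -0.03   -0.02   -0.09   -0.09]
  [ -0.08   -0.09   -0.08   -0.03    0.96   -0.05   -0.09   -0.02]
  [ -0.08   -0.10   -0.10   -0.02   -0.03    0.90   -0.02   -0.08]
  [ -0.09   -0.09   -0.06   -0.08   -0.05   -0.06    0.92   -0.01]
  [ -0.03   -0.09   -0.09   -0.06   -0.06   -0.06   -0.10    0.98]
Leontief inverse L = M⁻¹:
  [  1.0500    0.0574    0.0868    0.1047    0.0790    0.0436    0.0943    0.1112]
  [  0.0411    1.0692    0.1176    0.0614    0.0395    0.0992    0.1083    0.0929]
  [  0.0670    0.0775    1.1278    0.0645    0.1146    0.1257    0.0663    0.1100]
  [  0.0802    0.0689    0.1420    1.1375    0.0703    0.0660    0.1468    0.1337]
  [  0.1198    0.1378    0.1407    0.0730    1.0780    0.0984    0.1420    0.0665]
  [  0.1208    0.1545    0.1708    0.0633    0.0726    1.1573    0.0751    0.1341]
  [  0.1333    0.1404    0.1264    0.1286    0.0896    0.1100    1.1382    0.0627]
  [  0.0753    0.1435    0.1577    0.1059    0.1005    0.1141    0.1573    1.0693]
Total output x = L · d:
  x_0 = 1.0500·33 + 0.0574·90 + 0.0868·33 + 0.1047·28 + 0.0790·16 + 0.0436·63 + 0.0943·16 + 0.1112·46 = 56.2488
  x_1 = 0.0411·33 + 1.0692·90 + 0.1176·33 + 0.0614·28 + 0.0395·16 + 0.0992·63 + 0.1083·16 + 0.0929·46 = 116.0709
  x_2 = 0.0670·33 + 0.0775·90 + 1.1278·33 + 0.0645·28 + 0.1146·16 + 0.1257·63 + 0.0663·16 + 0.1100·46 = 64.0858
  x_3 = 0.0802·33 + 0.0689·90 + 0.1420·33 + 1.1375·28 + 0.0703·16 + 0.0660·63 + 0.1468·16 + 0.1337·46 = 59.1627
  x_4 = 0.1198·33 + 0.1378·90 + 0.1407·33 + 0.0730·28 + 1.0780·16 + 0.0984·63 + 0.1420·16 + 0.0665·46 = 51.8231
  x_5 = 0.1208·33 + 0.1545·90 + 0.1708·33 + 0.0633·28 + 0.0726·16 + 1.1573·63 + 0.0751·16 + 0.1341·46 = 106.7385
  x_6 = 0.1333·33 + 0.1404·90 + 0.1264·33 + 0.1286·28 + 0.0896·16 + 0.1100·63 + 1.1382·16 + 0.0627·46 = 54.2643
  x_7 = 0.0753·33 + 0.1435·90 + 0.1577·33 + 0.1059·28 + 0.1005·16 + 0.1141·63 + 0.1573·16 + 1.0693·46 = 84.0729

84.0729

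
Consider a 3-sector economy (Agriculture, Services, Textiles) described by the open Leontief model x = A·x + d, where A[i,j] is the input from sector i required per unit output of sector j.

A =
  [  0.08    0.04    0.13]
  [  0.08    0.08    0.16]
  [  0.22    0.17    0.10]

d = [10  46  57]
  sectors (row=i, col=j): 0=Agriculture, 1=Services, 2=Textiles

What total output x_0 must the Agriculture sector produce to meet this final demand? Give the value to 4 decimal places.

Form M = I − A:
  [  0.92   -0.04   -0.13]
  [ -0.08    0.92   -0.16]
  [ -0.22   -0.17    0.90]
Leontief inverse L = M⁻¹:
  [  1.1369    0.0825    0.1789]
  [  0.1522    1.1349    0.2237]
  [  0.3067    0.2345    1.1971]
Total output x = L · d:
  x_0 = 1.1369·10 + 0.0825·46 + 0.1789·57 = 25.3598
  x_1 = 0.1522·10 + 1.1349·46 + 0.2237·57 = 66.4817
  x_2 = 0.3067·10 + 0.2345·46 + 1.1971·57 = 82.0900

25.3598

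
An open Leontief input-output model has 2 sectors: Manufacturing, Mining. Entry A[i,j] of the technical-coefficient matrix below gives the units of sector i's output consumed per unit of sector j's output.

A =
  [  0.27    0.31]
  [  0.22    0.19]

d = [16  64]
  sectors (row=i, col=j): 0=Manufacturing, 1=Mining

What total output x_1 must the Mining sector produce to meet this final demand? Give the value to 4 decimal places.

96.0428

Form M = I − A:
  [  0.73   -0.31]
  [ -0.22    0.81]
Leontief inverse L = M⁻¹:
  [  1.5485    0.5926]
  [  0.4206    1.3955]
Total output x = L · d:
  x_0 = 1.5485·16 + 0.5926·64 = 62.7031
  x_1 = 0.4206·16 + 1.3955·64 = 96.0428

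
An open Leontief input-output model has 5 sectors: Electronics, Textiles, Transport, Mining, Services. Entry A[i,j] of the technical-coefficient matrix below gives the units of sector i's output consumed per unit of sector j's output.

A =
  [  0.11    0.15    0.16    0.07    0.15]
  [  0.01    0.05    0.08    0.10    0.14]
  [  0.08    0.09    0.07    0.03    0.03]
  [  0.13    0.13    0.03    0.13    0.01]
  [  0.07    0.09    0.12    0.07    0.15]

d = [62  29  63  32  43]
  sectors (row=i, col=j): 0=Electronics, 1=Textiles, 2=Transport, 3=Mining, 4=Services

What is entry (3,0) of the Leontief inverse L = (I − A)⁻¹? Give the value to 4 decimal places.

L[3,0] = 0.1936

Form M = I − A:
  [  0.89   -0.15   -0.16   -0.07   -0.15]
  [ -0.01    0.95   -0.08   -0.10   -0.14]
  [ -0.08   -0.09    0.93   -0.03   -0.03]
  [ -0.13   -0.13   -0.03    0.87   -0.01]
  [ -0.07   -0.09   -0.12   -0.07    0.85]
Leontief inverse L = M⁻¹:
  [  1.1942    0.2604    0.2671    0.1565    0.2649]
  [  0.0633    1.1159    0.1379    0.1543    0.2017]
  [  0.1196    0.1430    1.1214    0.0716    0.0851]
  [  0.1936    0.2126    0.1015    1.1999    0.0869]
  [  0.1379    0.1773    0.2033    0.1382    1.2388]
Total output x = L · d:
  x_0 = 1.1942·62 + 0.2604·29 + 0.2671·63 + 0.1565·32 + 0.2649·43 = 114.8199
  x_1 = 0.0633·62 + 1.1159·29 + 0.1379·63 + 0.1543·32 + 0.2017·43 = 58.5860
  x_2 = 0.1196·62 + 0.1430·29 + 1.1214·63 + 0.0716·32 + 0.0851·43 = 88.1558
  x_3 = 0.1936·62 + 0.2126·29 + 0.1015·63 + 1.1999·32 + 0.0869·43 = 66.7003
  x_4 = 0.1379·62 + 0.1773·29 + 0.2033·63 + 0.1382·32 + 1.2388·43 = 84.1857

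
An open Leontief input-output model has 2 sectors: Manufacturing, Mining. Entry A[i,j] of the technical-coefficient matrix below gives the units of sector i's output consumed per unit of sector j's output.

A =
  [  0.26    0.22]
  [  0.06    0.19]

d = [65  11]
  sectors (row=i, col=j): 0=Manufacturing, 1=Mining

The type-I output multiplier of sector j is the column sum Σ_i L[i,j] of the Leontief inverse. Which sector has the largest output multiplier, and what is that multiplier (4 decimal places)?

Mining (1.6377)

Form M = I − A:
  [  0.74   -0.22]
  [ -0.06    0.81]
Leontief inverse L = M⁻¹:
  [  1.3818    0.3753]
  [  0.1024    1.2624]
Total output x = L · d:
  x_0 = 1.3818·65 + 0.3753·11 = 93.9440
  x_1 = 0.1024·65 + 1.2624·11 = 20.5391
Output multipliers (column sums of L):
  Manufacturing: 1.4841
  Mining: 1.6377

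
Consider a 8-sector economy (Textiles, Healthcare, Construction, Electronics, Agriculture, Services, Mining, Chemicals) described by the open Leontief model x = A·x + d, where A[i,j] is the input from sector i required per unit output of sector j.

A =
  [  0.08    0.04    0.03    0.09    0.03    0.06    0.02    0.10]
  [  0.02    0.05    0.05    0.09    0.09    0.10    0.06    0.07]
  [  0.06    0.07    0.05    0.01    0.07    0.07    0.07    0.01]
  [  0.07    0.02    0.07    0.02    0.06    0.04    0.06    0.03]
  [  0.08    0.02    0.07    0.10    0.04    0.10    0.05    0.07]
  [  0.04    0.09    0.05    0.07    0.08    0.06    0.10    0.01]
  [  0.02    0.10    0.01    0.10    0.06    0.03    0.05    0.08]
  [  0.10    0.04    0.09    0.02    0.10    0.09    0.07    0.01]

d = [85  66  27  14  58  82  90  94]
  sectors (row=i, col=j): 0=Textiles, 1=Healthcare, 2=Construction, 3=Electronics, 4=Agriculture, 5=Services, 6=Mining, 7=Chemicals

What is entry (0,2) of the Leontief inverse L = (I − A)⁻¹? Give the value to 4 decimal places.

L[0,2] = 0.0768

Form M = I − A:
  [  0.92   -0.04   -0.03   -0.09   -0.03   -0.06   -0.02   -0.10]
  [ -0.02    0.95   -0.05   -0.09   -0.09   -0.10   -0.06   -0.07]
  [ -0.06   -0.07    0.95   -0.01   -0.07   -0.07   -0.07   -0.01]
  [ -0.07   -0.02   -0.07    0.98   -0.06   -0.04   -0.06   -0.03]
  [ -0.08   -0.02   -0.07   -0.10    0.96   -0.10   -0.05   -0.07]
  [ -0.04   -0.09   -0.05   -0.07   -0.08    0.94   -0.10   -0.01]
  [ -0.02   -0.10   -0.01   -0.10   -0.06   -0.03    0.95   -0.08]
  [ -0.10   -0.04   -0.09   -0.02   -0.10   -0.09   -0.07    0.99]
Leontief inverse L = M⁻¹:
  [  1.1336    0.0825    0.0768    0.1397    0.0861    0.1175    0.0706    0.1383]
  [  0.0785    1.1038    0.1043    0.1525    0.1567    0.1683    0.1231    0.1144]
  [  0.1023    0.1145    1.0881    0.0651    0.1202    0.1239    0.1168    0.0506]
  [  0.1112    0.0585    0.1045    1.0654    0.1035    0.0869    0.1004    0.0650]
  [  0.1396    0.0735    0.1220    0.1588    1.1042    0.1645    0.1104    0.1140]
  [  0.0904    0.1421    0.0969    0.1341    0.1410    1.1232    0.1564    0.0582]
  [  0.0698    0.1424    0.0575    0.1534    0.1182    0.0897    1.1016    0.1206]
  [  0.1565    0.0949    0.1382    0.0868    0.1608    0.1567    0.1280    1.0599]
Total output x = L · d:
  x_0 = 1.1336·85 + 0.0825·66 + 0.0768·27 + 0.1397·14 + 0.0861·58 + 0.1175·82 + 0.0706·90 + 0.1383·94 = 139.8142
  x_1 = 0.0785·85 + 1.1038·66 + 0.1043·27 + 0.1525·14 + 0.1567·58 + 0.1683·82 + 0.1231·90 + 0.1144·94 = 129.1898
  x_2 = 0.1023·85 + 0.1145·66 + 1.0881·27 + 0.0651·14 + 0.1202·58 + 0.1239·82 + 0.1168·90 + 0.0506·94 = 78.9370
  x_3 = 0.1112·85 + 0.0585·66 + 0.1045·27 + 1.0654·14 + 0.1035·58 + 0.0869·82 + 0.1004·90 + 0.0650·94 = 59.3216
  x_4 = 0.1396·85 + 0.0735·66 + 0.1220·27 + 0.1588·14 + 1.1042·58 + 0.1645·82 + 0.1104·90 + 0.1140·94 = 120.4169
  x_5 = 0.0904·85 + 0.1421·66 + 0.0969·27 + 0.1341·14 + 0.1410·58 + 1.1232·82 + 0.1564·90 + 0.0582·94 = 141.3856
  x_6 = 0.0698·85 + 0.1424·66 + 0.0575·27 + 0.1534·14 + 0.1182·58 + 0.0897·82 + 1.1016·90 + 0.1206·94 = 143.7168
  x_7 = 0.1565·85 + 0.0949·66 + 0.1382·27 + 0.0868·14 + 0.1608·58 + 0.1567·82 + 0.1280·90 + 1.0599·94 = 157.8448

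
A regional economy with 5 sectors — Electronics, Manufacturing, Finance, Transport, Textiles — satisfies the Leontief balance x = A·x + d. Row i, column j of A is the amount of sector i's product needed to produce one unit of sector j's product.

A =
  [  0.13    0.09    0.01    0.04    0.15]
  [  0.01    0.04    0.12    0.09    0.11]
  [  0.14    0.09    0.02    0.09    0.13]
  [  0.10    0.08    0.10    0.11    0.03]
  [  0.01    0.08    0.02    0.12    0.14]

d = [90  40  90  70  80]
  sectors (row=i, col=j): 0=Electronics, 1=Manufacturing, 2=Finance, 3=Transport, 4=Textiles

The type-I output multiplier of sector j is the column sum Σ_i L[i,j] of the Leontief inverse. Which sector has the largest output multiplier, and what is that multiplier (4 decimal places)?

Textiles (1.9389)

Form M = I − A:
  [  0.87   -0.09   -0.01   -0.04   -0.15]
  [ -0.01    0.96   -0.12   -0.09   -0.11]
  [ -0.14   -0.09    0.98   -0.09   -0.13]
  [ -0.10   -0.08   -0.10    0.89   -0.03]
  [ -0.01   -0.08   -0.02   -0.12    0.86]
Leontief inverse L = M⁻¹:
  [  1.1728    0.1421    0.0446    0.1030    0.2331]
  [  0.0567    1.0888    0.1530    0.1521    0.1776]
  [  0.1935    0.1493    1.0615    0.1607    0.2189]
  [  0.1602    0.1348    0.1400    1.1731    0.1073]
  [  0.0458    0.1252    0.0590    0.1828    1.2021]
Total output x = L · d:
  x_0 = 1.1728·90 + 0.1421·40 + 0.0446·90 + 0.1030·70 + 0.2331·80 = 141.1095
  x_1 = 0.0567·90 + 1.0888·40 + 0.1530·90 + 0.1521·70 + 0.1776·80 = 87.2772
  x_2 = 0.1935·90 + 0.1493·40 + 1.0615·90 + 0.1607·70 + 0.2189·80 = 147.6847
  x_3 = 0.1602·90 + 0.1348·40 + 0.1400·90 + 1.1731·70 + 0.1073·80 = 123.1050
  x_4 = 0.0458·90 + 0.1252·40 + 0.0590·90 + 0.1828·70 + 1.2021·80 = 123.3948
Output multipliers (column sums of L):
  Electronics: 1.6288
  Manufacturing: 1.6403
  Finance: 1.4582
  Transport: 1.7716
  Textiles: 1.9389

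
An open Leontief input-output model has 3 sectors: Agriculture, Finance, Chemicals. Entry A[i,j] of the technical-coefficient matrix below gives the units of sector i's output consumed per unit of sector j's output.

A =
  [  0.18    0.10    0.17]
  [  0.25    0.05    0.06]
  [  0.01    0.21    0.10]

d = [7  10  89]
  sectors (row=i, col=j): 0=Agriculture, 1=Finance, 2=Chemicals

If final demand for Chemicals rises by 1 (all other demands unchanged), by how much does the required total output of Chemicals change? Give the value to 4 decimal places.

Form M = I − A:
  [  0.82   -0.10   -0.17]
  [ -0.25    0.95   -0.06]
  [ -0.01   -0.21    0.90]
Leontief inverse L = M⁻¹:
  [  1.2809    0.1911    0.2547]
  [  0.3430    1.1196    0.1394]
  [  0.0943    0.2634    1.1465]
Total output x = L · d:
  x_0 = 1.2809·7 + 0.1911·10 + 0.2547·89 = 33.5447
  x_1 = 0.3430·7 + 1.1196·10 + 0.1394·89 = 26.0063
  x_2 = 0.0943·7 + 0.2634·10 + 1.1465·89 = 105.3297
Δx_2 = L[2,2] · Δd_2 = 1.1465 · 1 = 1.1465

1.1465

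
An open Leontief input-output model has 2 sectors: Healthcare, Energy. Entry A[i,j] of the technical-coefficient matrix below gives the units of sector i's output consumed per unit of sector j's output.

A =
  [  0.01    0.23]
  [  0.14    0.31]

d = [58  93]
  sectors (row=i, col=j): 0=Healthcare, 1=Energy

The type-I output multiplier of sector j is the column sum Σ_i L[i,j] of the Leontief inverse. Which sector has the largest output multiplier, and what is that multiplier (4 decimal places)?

Energy (1.8743)

Form M = I − A:
  [  0.99   -0.23]
  [ -0.14    0.69]
Leontief inverse L = M⁻¹:
  [  1.0601    0.3534]
  [  0.2151    1.5210]
Total output x = L · d:
  x_0 = 1.0601·58 + 0.3534·93 = 94.3463
  x_1 = 0.2151·58 + 1.5210·93 = 153.9253
Output multipliers (column sums of L):
  Healthcare: 1.2752
  Energy: 1.8743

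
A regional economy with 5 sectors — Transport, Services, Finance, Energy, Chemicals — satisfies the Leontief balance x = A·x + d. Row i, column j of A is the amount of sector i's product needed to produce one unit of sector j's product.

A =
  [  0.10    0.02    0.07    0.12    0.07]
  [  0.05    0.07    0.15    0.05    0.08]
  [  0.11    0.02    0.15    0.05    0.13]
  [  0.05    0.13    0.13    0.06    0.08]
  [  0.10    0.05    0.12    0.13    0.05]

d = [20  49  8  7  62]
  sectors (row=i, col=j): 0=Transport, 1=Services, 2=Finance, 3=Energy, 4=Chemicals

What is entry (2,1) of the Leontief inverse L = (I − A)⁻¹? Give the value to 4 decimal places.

L[2,1] = 0.0584

Form M = I − A:
  [  0.90   -0.02   -0.07   -0.12   -0.07]
  [ -0.05    0.93   -0.15   -0.05   -0.08]
  [ -0.11   -0.02    0.85   -0.05   -0.13]
  [ -0.05   -0.13   -0.13    0.94   -0.08]
  [ -0.10   -0.05   -0.12   -0.13    0.95]
Leontief inverse L = M⁻¹:
  [  1.1566    0.0595    0.1504    0.1762    0.1257]
  [  0.1126    1.1054    0.2407    0.1058    0.1432]
  [  0.1847    0.0584    1.2486    0.1207    0.1996]
  [  0.1169    0.1722    0.2325    1.1209    0.1493]
  [  0.1670    0.0954    0.2180    0.1928    1.1190]
Total output x = L · d:
  x_0 = 1.1566·20 + 0.0595·49 + 0.1504·8 + 0.1762·7 + 0.1257·62 = 36.2732
  x_1 = 0.1126·20 + 1.1054·49 + 0.2407·8 + 0.1058·7 + 0.1432·62 = 67.9618
  x_2 = 0.1847·20 + 0.0584·49 + 1.2486·8 + 0.1207·7 + 0.1996·62 = 29.7645
  x_3 = 0.1169·20 + 0.1722·49 + 0.2325·8 + 1.1209·7 + 0.1493·62 = 29.7416
  x_4 = 0.1670·20 + 0.0954·49 + 0.2180·8 + 0.1928·7 + 1.1190·62 = 80.4880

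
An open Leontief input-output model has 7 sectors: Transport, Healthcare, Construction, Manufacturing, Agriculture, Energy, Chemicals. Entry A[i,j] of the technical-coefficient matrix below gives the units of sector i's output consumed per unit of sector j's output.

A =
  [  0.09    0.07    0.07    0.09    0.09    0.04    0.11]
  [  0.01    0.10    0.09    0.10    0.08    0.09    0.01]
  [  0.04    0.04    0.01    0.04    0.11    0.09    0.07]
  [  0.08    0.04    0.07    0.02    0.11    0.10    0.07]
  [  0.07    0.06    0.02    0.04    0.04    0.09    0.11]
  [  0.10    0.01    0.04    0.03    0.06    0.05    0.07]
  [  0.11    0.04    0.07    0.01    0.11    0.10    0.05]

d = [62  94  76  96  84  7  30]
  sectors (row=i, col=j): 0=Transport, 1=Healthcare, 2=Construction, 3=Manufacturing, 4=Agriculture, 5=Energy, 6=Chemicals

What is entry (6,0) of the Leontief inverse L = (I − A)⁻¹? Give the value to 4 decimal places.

L[6,0] = 0.1784

Form M = I − A:
  [  0.91   -0.07   -0.07   -0.09   -0.09   -0.04   -0.11]
  [ -0.01    0.90   -0.09   -0.10   -0.08   -0.09   -0.01]
  [ -0.04   -0.04    0.99   -0.04   -0.11   -0.09   -0.07]
  [ -0.08   -0.04   -0.07    0.98   -0.11   -0.10   -0.07]
  [ -0.07   -0.06   -0.02   -0.04    0.96   -0.09   -0.11]
  [ -0.10   -0.01   -0.04   -0.03   -0.06    0.95   -0.07]
  [ -0.11   -0.04   -0.07   -0.01   -0.11   -0.10    0.95]
Leontief inverse L = M⁻¹:
  [  1.1677    0.1241    0.1254    0.1380    0.1790    0.1238    0.1858]
  [  0.0683    1.1435    0.1331    0.1402    0.1510    0.1602    0.0694]
  [  0.0973    0.0756    1.0471    0.0720    0.1671    0.1470    0.1247]
  [  0.1484    0.0839    0.1134    1.0612    0.1818    0.1684    0.1381]
  [  0.1325    0.0994    0.0640    0.0764    1.1070    0.1515    0.1661]
  [  0.1539    0.0435    0.0747    0.0613    0.1165    1.1007    0.1229]
  [  0.1784    0.0851    0.1137    0.0537    0.1818    0.1671    1.1199]
Total output x = L · d:
  x_0 = 1.1677·62 + 0.1241·94 + 0.1254·76 + 0.1380·96 + 0.1790·84 + 0.1238·7 + 0.1858·30 = 128.3212
  x_1 = 0.0683·62 + 1.1435·94 + 0.1331·76 + 0.1402·96 + 0.1510·84 + 0.1602·7 + 0.0694·30 = 151.1839
  x_2 = 0.0973·62 + 0.0756·94 + 1.0471·76 + 0.0720·96 + 0.1671·84 + 0.1470·7 + 0.1247·30 = 118.4341
  x_3 = 0.1484·62 + 0.0839·94 + 0.1134·76 + 1.0612·96 + 0.1818·84 + 0.1684·7 + 0.1381·30 = 148.1733
  x_4 = 0.1325·62 + 0.0994·94 + 0.0640·76 + 0.0764·96 + 1.1070·84 + 0.1515·7 + 0.1661·30 = 128.7917
  x_5 = 0.1539·62 + 0.0435·94 + 0.0747·76 + 0.0613·96 + 0.1165·84 + 1.1007·7 + 0.1229·30 = 46.3746
  x_6 = 0.1784·62 + 0.0851·94 + 0.1137·76 + 0.0537·96 + 0.1818·84 + 0.1671·7 + 1.1199·30 = 82.8835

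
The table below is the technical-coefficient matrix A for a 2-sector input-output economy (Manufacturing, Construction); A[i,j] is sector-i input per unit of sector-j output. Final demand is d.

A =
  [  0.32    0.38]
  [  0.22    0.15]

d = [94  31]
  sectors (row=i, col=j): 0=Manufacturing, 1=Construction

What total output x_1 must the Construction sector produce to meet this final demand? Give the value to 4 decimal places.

Form M = I − A:
  [  0.68   -0.38]
  [ -0.22    0.85]
Leontief inverse L = M⁻¹:
  [  1.7193    0.7686]
  [  0.4450    1.3754]
Total output x = L · d:
  x_0 = 1.7193·94 + 0.7686·31 = 185.4369
  x_1 = 0.4450·94 + 1.3754·31 = 84.4660

84.4660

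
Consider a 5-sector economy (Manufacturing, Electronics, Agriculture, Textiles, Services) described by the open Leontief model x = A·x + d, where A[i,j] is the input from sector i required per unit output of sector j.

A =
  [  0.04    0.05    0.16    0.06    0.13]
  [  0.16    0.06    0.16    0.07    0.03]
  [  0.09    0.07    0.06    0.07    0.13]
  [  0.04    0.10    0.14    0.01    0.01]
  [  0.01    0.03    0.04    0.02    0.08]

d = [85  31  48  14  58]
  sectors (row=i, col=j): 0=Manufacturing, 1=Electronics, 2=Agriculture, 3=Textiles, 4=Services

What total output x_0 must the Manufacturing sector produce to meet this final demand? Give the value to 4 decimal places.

Form M = I − A:
  [  0.96   -0.05   -0.16   -0.06   -0.13]
  [ -0.16    0.94   -0.16   -0.07   -0.03]
  [ -0.09   -0.07    0.94   -0.07   -0.13]
  [ -0.04   -0.10   -0.14    0.99   -0.01]
  [ -0.01   -0.03   -0.04   -0.02    0.92]
Leontief inverse L = M⁻¹:
  [  1.0832    0.0898    0.2213    0.0914    0.1882]
  [  0.2135    1.1085    0.2459    0.1108    0.1023]
  [  0.1295    0.1071    1.1266    0.0988    0.1820]
  [  0.0839    0.1312    0.1937    1.0393    0.0548]
  [  0.0262    0.0446    0.0636    0.0315    1.1014]
Total output x = L · d:
  x_0 = 1.0832·85 + 0.0898·31 + 0.2213·48 + 0.0914·14 + 0.1882·58 = 117.6733
  x_1 = 0.2135·85 + 1.1085·31 + 0.2459·48 + 0.1108·14 + 0.1023·58 = 71.7955
  x_2 = 0.1295·85 + 0.1071·31 + 1.1266·48 + 0.0988·14 + 0.1820·58 = 80.3410
  x_3 = 0.0839·85 + 0.1312·31 + 0.1937·48 + 1.0393·14 + 0.0548·58 = 38.2264
  x_4 = 0.0262·85 + 0.0446·31 + 0.0636·48 + 0.0315·14 + 1.1014·58 = 70.9878

117.6733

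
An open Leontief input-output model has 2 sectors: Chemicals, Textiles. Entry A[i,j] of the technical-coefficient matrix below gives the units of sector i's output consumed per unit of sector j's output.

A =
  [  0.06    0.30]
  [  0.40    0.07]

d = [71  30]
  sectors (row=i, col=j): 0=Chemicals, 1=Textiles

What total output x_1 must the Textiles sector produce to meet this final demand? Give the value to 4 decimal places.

Form M = I − A:
  [  0.94   -0.30]
  [ -0.40    0.93]
Leontief inverse L = M⁻¹:
  [  1.2331    0.3978]
  [  0.5304    1.2464]
Total output x = L · d:
  x_0 = 1.2331·71 + 0.3978·30 = 99.4829
  x_1 = 0.5304·71 + 1.2464·30 = 75.0464

75.0464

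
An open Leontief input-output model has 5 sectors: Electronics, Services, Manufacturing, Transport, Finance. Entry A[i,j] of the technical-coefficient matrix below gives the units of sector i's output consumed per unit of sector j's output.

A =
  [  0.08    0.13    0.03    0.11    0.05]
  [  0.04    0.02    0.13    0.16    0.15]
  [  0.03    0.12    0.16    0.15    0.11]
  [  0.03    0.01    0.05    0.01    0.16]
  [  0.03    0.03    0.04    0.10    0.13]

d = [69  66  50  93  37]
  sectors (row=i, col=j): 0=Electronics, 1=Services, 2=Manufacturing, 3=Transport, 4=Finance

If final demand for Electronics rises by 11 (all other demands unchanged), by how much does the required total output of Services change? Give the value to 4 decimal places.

0.7533

Form M = I − A:
  [  0.92   -0.13   -0.03   -0.11   -0.05]
  [ -0.04    0.98   -0.13   -0.16   -0.15]
  [ -0.03   -0.12    0.84   -0.15   -0.11]
  [ -0.03   -0.01   -0.05    0.99   -0.16]
  [ -0.03   -0.03   -0.04   -0.10    0.87]
Leontief inverse L = M⁻¹:
  [  1.1068    0.1627    0.0815    0.1752    0.1342]
  [  0.0685    1.0633    0.1931    0.2345    0.2548]
  [  0.0638    0.1707    1.2451    0.2472    0.2360]
  [  0.0453    0.0330    0.0796    1.0540    0.2122]
  [  0.0487    0.0539    0.0759    0.1466    1.1981]
Total output x = L · d:
  x_0 = 1.1068·69 + 0.1627·66 + 0.0815·50 + 0.1752·93 + 0.1342·37 = 112.4376
  x_1 = 0.0685·69 + 1.0633·66 + 0.1931·50 + 0.2345·93 + 0.2548·37 = 115.7919
  x_2 = 0.0638·69 + 0.1707·66 + 1.2451·50 + 0.2472·93 + 0.2360·37 = 109.6373
  x_3 = 0.0453·69 + 0.0330·66 + 0.0796·50 + 1.0540·93 + 0.2122·37 = 115.1525
  x_4 = 0.0487·69 + 0.0539·66 + 0.0759·50 + 0.1466·93 + 1.1981·37 = 68.6754
Δx_1 = L[1,0] · Δd_0 = 0.0685 · 11 = 0.7533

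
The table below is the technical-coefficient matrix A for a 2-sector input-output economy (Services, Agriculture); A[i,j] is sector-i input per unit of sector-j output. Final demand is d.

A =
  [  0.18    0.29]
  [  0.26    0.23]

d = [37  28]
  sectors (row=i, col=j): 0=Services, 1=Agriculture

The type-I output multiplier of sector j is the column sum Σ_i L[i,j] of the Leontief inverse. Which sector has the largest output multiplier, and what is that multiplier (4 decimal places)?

Agriculture (1.9964)

Form M = I − A:
  [  0.82   -0.29]
  [ -0.26    0.77]
Leontief inverse L = M⁻¹:
  [  1.3849    0.5216]
  [  0.4676    1.4748]
Total output x = L · d:
  x_0 = 1.3849·37 + 0.5216·28 = 65.8453
  x_1 = 0.4676·37 + 1.4748·28 = 58.5971
Output multipliers (column sums of L):
  Services: 1.8525
  Agriculture: 1.9964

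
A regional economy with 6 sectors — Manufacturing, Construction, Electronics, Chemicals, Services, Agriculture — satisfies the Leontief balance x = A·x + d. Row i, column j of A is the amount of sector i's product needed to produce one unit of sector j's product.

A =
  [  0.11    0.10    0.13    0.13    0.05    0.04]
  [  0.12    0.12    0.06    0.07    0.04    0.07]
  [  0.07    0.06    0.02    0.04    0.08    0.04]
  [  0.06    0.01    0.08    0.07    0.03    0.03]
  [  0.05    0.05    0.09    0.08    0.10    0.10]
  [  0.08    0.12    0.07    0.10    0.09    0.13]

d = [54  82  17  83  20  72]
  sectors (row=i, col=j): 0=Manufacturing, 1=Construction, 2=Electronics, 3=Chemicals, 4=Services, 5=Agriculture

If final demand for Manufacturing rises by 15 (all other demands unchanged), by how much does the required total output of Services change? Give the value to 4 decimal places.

Form M = I − A:
  [  0.89   -0.10   -0.13   -0.13   -0.05   -0.04]
  [ -0.12    0.88   -0.06   -0.07   -0.04   -0.07]
  [ -0.07   -0.06    0.98   -0.04   -0.08   -0.04]
  [ -0.06   -0.01   -0.08    0.93   -0.03   -0.03]
  [ -0.05   -0.05   -0.09   -0.08    0.90   -0.10]
  [ -0.08   -0.12   -0.07   -0.10   -0.09    0.87]
Leontief inverse L = M⁻¹:
  [  1.1914    0.1710    0.2024    0.2079    0.1085    0.0975]
  [  0.1971    1.1917    0.1284    0.1444    0.0928    0.1265]
  [  0.1176    0.1045    1.0660    0.0887    0.1168    0.0793]
  [  0.0983    0.0431    0.1159    1.1087    0.0605    0.0585]
  [  0.1165    0.1128    0.1521    0.1480    1.1570    0.1595]
  [  0.1696    0.2051    0.1512    0.1889    0.1588    1.2054]
Total output x = L · d:
  x_0 = 1.1914·54 + 0.1710·82 + 0.2024·17 + 0.2079·83 + 0.1085·20 + 0.0975·72 = 108.2491
  x_1 = 0.1971·54 + 1.1917·82 + 0.1284·17 + 0.1444·83 + 0.0928·20 + 0.1265·72 = 133.4892
  x_2 = 0.1176·54 + 0.1045·82 + 1.0660·17 + 0.0887·83 + 0.1168·20 + 0.0793·72 = 48.4567
  x_3 = 0.0983·54 + 0.0431·82 + 0.1159·17 + 1.1087·83 + 0.0605·20 + 0.0585·72 = 108.2615
  x_4 = 0.1165·54 + 0.1128·82 + 0.1521·17 + 0.1480·83 + 1.1570·20 + 0.1595·72 = 65.0316
  x_5 = 0.1696·54 + 0.2051·82 + 0.1512·17 + 0.1889·83 + 0.1588·20 + 1.2054·72 = 134.1949
Δx_4 = L[4,0] · Δd_0 = 0.1165 · 15 = 1.7472

1.7472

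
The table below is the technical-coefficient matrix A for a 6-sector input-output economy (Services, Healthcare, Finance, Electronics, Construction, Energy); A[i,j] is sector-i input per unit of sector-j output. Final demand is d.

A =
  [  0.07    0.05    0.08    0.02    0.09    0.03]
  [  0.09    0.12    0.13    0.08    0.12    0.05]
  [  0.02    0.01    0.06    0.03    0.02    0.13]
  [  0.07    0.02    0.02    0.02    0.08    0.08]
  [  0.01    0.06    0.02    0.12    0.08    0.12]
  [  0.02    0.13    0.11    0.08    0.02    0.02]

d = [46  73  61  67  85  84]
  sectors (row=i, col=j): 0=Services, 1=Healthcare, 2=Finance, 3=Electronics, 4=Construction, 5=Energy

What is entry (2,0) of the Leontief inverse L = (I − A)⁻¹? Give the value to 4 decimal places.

Form M = I − A:
  [  0.93   -0.05   -0.08   -0.02   -0.09   -0.03]
  [ -0.09    0.88   -0.13   -0.08   -0.12   -0.05]
  [ -0.02   -0.01    0.94   -0.03   -0.02   -0.13]
  [ -0.07   -0.02   -0.02    0.98   -0.08   -0.08]
  [ -0.01   -0.06   -0.02   -0.12    0.92   -0.12]
  [ -0.02   -0.13   -0.11   -0.08   -0.02    0.98]
Leontief inverse L = M⁻¹:
  [  1.0929    0.0841    0.1171    0.0543    0.1267    0.0732]
  [  0.1335    1.1804    0.1961    0.1380    0.1860    0.1244]
  [  0.0356    0.0418    1.0932    0.0555    0.0410    0.1578]
  [  0.0890    0.0536    0.0528    1.0509    0.1107    0.1118]
  [  0.0398    0.1079    0.0652    0.1628    1.1241    0.1663]
  [  0.0521    0.1696    0.1567    0.1148    0.0638    1.0686]
Total output x = L · d:
  x_0 = 1.0929·46 + 0.0841·73 + 0.1171·61 + 0.0543·67 + 0.1267·85 + 0.0732·84 = 84.1175
  x_1 = 0.1335·46 + 1.1804·73 + 0.1961·61 + 0.1380·67 + 0.1860·85 + 0.1244·84 = 139.7684
  x_2 = 0.0356·46 + 0.0418·73 + 1.0932·61 + 0.0555·67 + 0.0410·85 + 0.1578·84 = 91.8224
  x_3 = 0.0890·46 + 0.0536·73 + 0.0528·61 + 1.0509·67 + 0.1107·85 + 0.1118·84 = 100.4347
  x_4 = 0.0398·46 + 0.1079·73 + 0.0652·61 + 0.1628·67 + 1.1241·85 + 0.1663·84 = 134.1104
  x_5 = 0.0521·46 + 0.1696·73 + 0.1567·61 + 0.1148·67 + 0.0638·85 + 1.0686·84 = 127.2140

L[2,0] = 0.0356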